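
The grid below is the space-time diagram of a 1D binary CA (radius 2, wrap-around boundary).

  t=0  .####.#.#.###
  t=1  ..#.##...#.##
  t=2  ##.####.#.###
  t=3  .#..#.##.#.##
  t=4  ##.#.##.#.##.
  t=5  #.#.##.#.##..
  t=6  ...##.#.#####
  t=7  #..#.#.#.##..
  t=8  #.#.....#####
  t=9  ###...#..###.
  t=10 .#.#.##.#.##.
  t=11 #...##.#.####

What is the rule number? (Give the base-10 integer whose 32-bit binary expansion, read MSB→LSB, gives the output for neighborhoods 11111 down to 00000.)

  nb #####: next=#  (t=2,i=12, bit31=1)
  nb ####.: next=.  (t=0,i=3, bit30=0)
  nb ###.#: next=#  (t=0,i=4, bit29=1)
  nb ###..: next=.  (t=6,i=12, bit28=0)
  nb ##.##: next=.  (t=0,i=0, bit27=0)
  nb ##.#.: next=#  (t=0,i=5, bit26=1)
  nb ##..#: next=#  (t=1,i=0, bit25=1)
  nb ##...: next=#  (t=1,i=6, bit24=1)
  nb #.###: next=.  (t=0,i=1, bit23=0)
  nb #.##.: next=#  (t=1,i=4, bit22=1)
  nb #.#.#: next=.  (t=0,i=6, bit21=0)
  nb #.#..: next=#  (t=3,i=1, bit20=1)
  nb #..##: next=#  (t=9,i=8, bit19=1)
  nb #..#.: next=#  (t=1,i=1, bit18=1)
  nb #...#: next=.  (t=1,i=7, bit17=0)
  nb #....: next=.  (t=8,i=4, bit16=0)
  nb .####: next=#  (t=0,i=2, bit15=1)
  nb .###.: next=#  (t=0,i=11, bit14=1)
  nb .##.#: next=.  (t=3,i=7, bit13=0)
  nb .##..: next=#  (t=1,i=5, bit12=1)
  nb .#.##: next=#  (t=0,i=9, bit11=1)
  nb .#.#.: next=.  (t=0,i=7, bit10=0)
  nb .#..#: next=.  (t=3,i=2, bit9=0)
  nb .#...: next=.  (t=8,i=3, bit8=0)
  nb ..###: next=.  (t=8,i=8, bit7=0)
  nb ..##.: next=#  (t=6,i=3, bit6=1)
  nb ..#.#: next=.  (t=1,i=2, bit5=0)
  nb ..#..: next=#  (t=7,i=0, bit4=1)
  nb ...##: next=.  (t=6,i=2, bit3=0)
  nb ...#.: next=#  (t=1,i=8, bit2=1)
  nb ....#: next=#  (t=8,i=6, bit1=1)
  nb .....: next=.  (t=8,i=5, bit0=0)
  bits 10100111010111001101100001010110 = 2807879766

2807879766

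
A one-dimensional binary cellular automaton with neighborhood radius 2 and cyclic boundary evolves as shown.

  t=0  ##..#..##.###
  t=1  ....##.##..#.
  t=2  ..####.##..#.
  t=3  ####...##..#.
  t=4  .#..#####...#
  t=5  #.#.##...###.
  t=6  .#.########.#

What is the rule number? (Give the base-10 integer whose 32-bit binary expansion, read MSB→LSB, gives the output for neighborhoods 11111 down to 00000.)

88276702

  ##### -> .   bit 31 = 0  t=0,i=12
  ####. -> .   bit 30 = 0  t=0,i=0
  ###.# -> .   bit 29 = 0  t=2,i=5
  ###.. -> .   bit 28 = 0  t=0,i=1
  ##.## -> .   bit 27 = 0  t=0,i=9
  ##.#. -> #   bit 26 = 1  t=5,i=12
  ##..# -> .   bit 25 = 0  t=0,i=2
  ##... -> #   bit 24 = 1  t=3,i=4
  #.### -> .   bit 23 = 0  t=0,i=10
  #.##. -> #   bit 22 = 1  t=1,i=7
  #.#.# -> .   bit 21 = 0  t=5,i=0
  #.#.. -> .   bit 20 = 0  t=4,i=1
  #..## -> .   bit 19 = 0  t=0,i=6
  #..#. -> .   bit 18 = 0  t=0,i=3
  #...# -> #   bit 17 = 1  t=2,i=0
  #.... -> .   bit 16 = 0  t=1,i=0
  .#### -> #   bit 15 = 1  t=0,i=11
  .###. -> #   bit 14 = 1  t=5,i=10
  .##.# -> #   bit 13 = 1  t=0,i=8
  .##.. -> #   bit 12 = 1  t=1,i=8
  .#.## -> #   bit 11 = 1  t=3,i=12
  .#.#. -> #   bit 10 = 1  t=4,i=0
  .#..# -> #   bit 9 = 1  t=0,i=5
  .#... -> .   bit 8 = 0  t=1,i=12
  ..### -> #   bit 7 = 1  t=2,i=2
  ..##. -> #   bit 6 = 1  t=0,i=7
  ..#.# -> .   bit 5 = 0  t=3,i=11
  ..#.. -> #   bit 4 = 1  t=0,i=4
  ...## -> #   bit 3 = 1  t=1,i=3
  ...#. -> #   bit 2 = 1  t=4,i=11
  ....# -> #   bit 1 = 1  t=1,i=2
  ..... -> .   bit 0 = 0  t=1,i=1
  bits 00000101010000101111111011011110 = 88276702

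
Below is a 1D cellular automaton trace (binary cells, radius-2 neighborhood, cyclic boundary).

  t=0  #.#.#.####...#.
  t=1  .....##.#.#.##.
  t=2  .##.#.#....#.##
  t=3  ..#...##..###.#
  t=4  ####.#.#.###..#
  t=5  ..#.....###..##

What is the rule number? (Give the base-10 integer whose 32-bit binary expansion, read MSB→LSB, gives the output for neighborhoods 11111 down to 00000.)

1100774333

  [31] ##### => .  t=4,i=1
  [30] ####. => #  t=0,i=8
  [29] ###.# => .  t=3,i=12
  [28] ###.. => .  t=0,i=9
  [27] ##.## => .  t=2,i=0
  [26] ##.#. => .  t=1,i=7
  [25] ##..# => .  t=3,i=8
  [24] ##... => #  t=0,i=10
  [23] #.### => #  t=0,i=6
  [22] #.##. => .  t=1,i=12
  [21] #.#.# => .  t=0,i=0
  [20] #.#.. => #  t=2,i=6
  [19] #..## => #  t=3,i=9
  [18] #..#. => #  t=3,i=1
  [17] #...# => .  t=0,i=11
  [16] #.... => .  t=1,i=0
  [15] .#### => .  t=0,i=7
  [14] .###. => #  t=3,i=11
  [13] .##.# => #  t=1,i=6
  [12] .##.. => #  t=1,i=13
  [11] .#.## => #  t=0,i=5
  [10] .#.#. => .  t=0,i=1
  [9] .#..# => #  t=3,i=0
  [8] .#... => #  t=2,i=7
  [7] ..### => #  t=3,i=10
  [6] ..##. => .  t=1,i=5
  [5] ..#.# => #  t=0,i=13
  [4] ..#.. => #  t=3,i=2
  [3] ...## => #  t=1,i=4
  [2] ...#. => #  t=0,i=12
  [1] ....# => .  t=1,i=3
  [0] ..... => #  t=1,i=1
  bits 01000001100111000111101110111101 = 1100774333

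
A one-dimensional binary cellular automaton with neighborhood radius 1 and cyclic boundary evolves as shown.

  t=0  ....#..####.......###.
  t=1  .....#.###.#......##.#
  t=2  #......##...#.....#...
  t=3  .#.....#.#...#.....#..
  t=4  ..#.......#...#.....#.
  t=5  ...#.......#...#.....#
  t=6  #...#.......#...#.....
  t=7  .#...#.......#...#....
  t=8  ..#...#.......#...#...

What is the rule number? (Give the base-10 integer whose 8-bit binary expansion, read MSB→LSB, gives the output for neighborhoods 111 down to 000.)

152

  [7] ### => #  t=0,i=8
  [6] ##. => .  t=0,i=10
  [5] #.# => .  t=1,i=6
  [4] #.. => #  t=0,i=5
  [3] .## => #  t=0,i=7
  [2] .#. => .  t=0,i=4
  [1] ..# => .  t=0,i=3
  [0] ... => .  t=0,i=0
  bits 10011000 = 152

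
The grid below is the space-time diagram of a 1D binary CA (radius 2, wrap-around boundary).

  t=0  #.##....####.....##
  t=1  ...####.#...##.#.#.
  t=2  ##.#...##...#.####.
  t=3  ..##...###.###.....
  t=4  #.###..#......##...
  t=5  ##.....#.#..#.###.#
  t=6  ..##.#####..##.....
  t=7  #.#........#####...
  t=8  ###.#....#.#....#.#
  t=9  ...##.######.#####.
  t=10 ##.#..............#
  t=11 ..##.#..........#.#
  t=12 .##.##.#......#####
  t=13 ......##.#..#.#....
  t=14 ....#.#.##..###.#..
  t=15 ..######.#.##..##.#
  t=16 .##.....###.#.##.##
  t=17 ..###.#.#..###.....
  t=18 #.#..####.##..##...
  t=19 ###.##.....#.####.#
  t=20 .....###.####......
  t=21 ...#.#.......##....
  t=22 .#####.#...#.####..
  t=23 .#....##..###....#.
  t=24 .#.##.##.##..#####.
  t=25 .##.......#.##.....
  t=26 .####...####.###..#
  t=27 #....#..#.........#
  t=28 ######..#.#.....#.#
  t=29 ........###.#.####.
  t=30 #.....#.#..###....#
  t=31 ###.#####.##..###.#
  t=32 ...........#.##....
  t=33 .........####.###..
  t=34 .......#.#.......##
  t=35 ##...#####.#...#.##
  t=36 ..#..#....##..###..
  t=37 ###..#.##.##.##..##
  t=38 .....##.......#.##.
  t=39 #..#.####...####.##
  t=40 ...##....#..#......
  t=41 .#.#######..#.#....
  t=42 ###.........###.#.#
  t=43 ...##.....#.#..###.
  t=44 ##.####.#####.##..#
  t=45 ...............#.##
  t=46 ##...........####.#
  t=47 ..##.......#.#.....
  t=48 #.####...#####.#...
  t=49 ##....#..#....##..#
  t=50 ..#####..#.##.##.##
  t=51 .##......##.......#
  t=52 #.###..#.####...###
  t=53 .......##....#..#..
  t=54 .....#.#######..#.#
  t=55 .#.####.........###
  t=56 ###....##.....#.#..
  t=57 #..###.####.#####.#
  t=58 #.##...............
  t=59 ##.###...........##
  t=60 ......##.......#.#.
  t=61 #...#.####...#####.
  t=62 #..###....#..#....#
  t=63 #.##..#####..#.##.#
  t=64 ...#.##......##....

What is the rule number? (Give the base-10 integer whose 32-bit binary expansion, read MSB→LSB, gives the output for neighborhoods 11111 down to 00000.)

87629046

  [31] ##### => .  t=6,i=7
  [30] ####. => .  t=0,i=10
  [29] ###.# => .  t=0,i=0
  [28] ###.. => .  t=0,i=11
  [27] ##.## => .  t=0,i=1
  [26] ##.#. => #  t=1,i=7
  [25] ##..# => .  t=4,i=5
  [24] ##... => #  t=0,i=4
  [23] #.### => .  t=2,i=14
  [22] #.##. => .  t=0,i=2
  [21] #.#.# => #  t=1,i=15
  [20] #.#.. => #  t=1,i=8
  [19] #..## => #  t=6,i=11
  [18] #..#. => .  t=4,i=6
  [17] #...# => .  t=1,i=10
  [16] #.... => #  t=0,i=5
  [15] .#### => .  t=0,i=9
  [14] .###. => .  t=0,i=18
  [13] .##.# => .  t=1,i=13
  [12] .##.. => #  t=0,i=3
  [11] .#.## => #  t=2,i=13
  [10] .#.#. => #  t=1,i=16
  [9] .#..# => .  t=5,i=10
  [8] .#... => .  t=1,i=9
  [7] ..### => #  t=0,i=8
  [6] ..##. => #  t=1,i=12
  [5] ..#.# => #  t=2,i=12
  [4] ..#.. => #  t=4,i=7
  [3] ...## => .  t=0,i=7
  [2] ...#. => #  t=2,i=11
  [1] ....# => #  t=0,i=6
  [0] ..... => .  t=0,i=14
  bits 00000101001110010001110011110110 = 87629046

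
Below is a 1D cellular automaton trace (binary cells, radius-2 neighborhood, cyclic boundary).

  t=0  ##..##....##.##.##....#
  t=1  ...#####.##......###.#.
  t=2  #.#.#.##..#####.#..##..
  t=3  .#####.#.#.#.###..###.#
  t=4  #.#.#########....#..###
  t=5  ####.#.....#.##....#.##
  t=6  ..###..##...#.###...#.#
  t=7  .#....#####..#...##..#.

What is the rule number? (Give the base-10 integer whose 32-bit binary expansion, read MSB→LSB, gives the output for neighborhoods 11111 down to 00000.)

  ##### -> .   bit 31 = 0  t=1,i=5
  ####. -> #   bit 30 = 1  t=1,i=6
  ###.# -> #   bit 29 = 1  t=1,i=7
  ###.. -> .   bit 28 = 0  t=0,i=1
  ##.## -> .   bit 27 = 0  t=0,i=12
  ##.#. -> #   bit 26 = 1  t=1,i=20
  ##..# -> .   bit 25 = 0  t=0,i=2
  ##... -> #   bit 24 = 1  t=0,i=6
  #.### -> .   bit 23 = 0  t=3,i=1
  #.##. -> .   bit 22 = 0  t=0,i=13
  #.#.# -> #   bit 21 = 1  t=2,i=2
  #.#.. -> .   bit 20 = 0  t=1,i=21
  #..## -> #   bit 19 = 1  t=0,i=3
  #..#. -> #   bit 18 = 1  t=2,i=22
  #...# -> #   bit 17 = 1  t=6,i=10
  #.... -> #   bit 16 = 1  t=0,i=7
  .#### -> #   bit 15 = 1  t=1,i=4
  .###. -> .   bit 14 = 0  t=0,i=0
  .##.# -> .   bit 13 = 0  t=0,i=11
  .##.. -> #   bit 12 = 1  t=0,i=5
  .#.## -> #   bit 11 = 1  t=2,i=5
  .#.#. -> #   bit 10 = 1  t=2,i=1
  .#..# -> .   bit 9 = 0  t=2,i=17
  .#... -> .   bit 8 = 0  t=1,i=22
  ..### -> .   bit 7 = 0  t=0,i=22
  ..##. -> #   bit 6 = 1  t=0,i=4
  ..#.# -> .   bit 5 = 0  t=2,i=0
  ..#.. -> .   bit 4 = 0  t=4,i=17
  ...## -> #   bit 3 = 1  t=0,i=9
  ...#. -> .   bit 2 = 0  t=4,i=16
  ....# -> .   bit 1 = 0  t=0,i=8
  ..... -> #   bit 0 = 1  t=1,i=13
  bits 01100101001011111001110001001001 = 1697619017

1697619017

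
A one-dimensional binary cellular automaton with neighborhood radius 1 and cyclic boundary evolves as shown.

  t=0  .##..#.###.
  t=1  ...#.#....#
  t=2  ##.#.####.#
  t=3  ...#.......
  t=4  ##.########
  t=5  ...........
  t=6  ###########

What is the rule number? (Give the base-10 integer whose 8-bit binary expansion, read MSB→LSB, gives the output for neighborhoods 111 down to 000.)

  ###|.  b7=0 t=0,i=8
  ##.|.  b6=0 t=0,i=2
  #.#|.  b5=0 t=0,i=6
  #..|#  b4=1 t=0,i=3
  .##|.  b3=0 t=0,i=1
  .#.|#  b2=1 t=0,i=5
  ..#|.  b1=0 t=0,i=0
  ...|#  b0=1 t=1,i=1
  bits 00010101 = 21

21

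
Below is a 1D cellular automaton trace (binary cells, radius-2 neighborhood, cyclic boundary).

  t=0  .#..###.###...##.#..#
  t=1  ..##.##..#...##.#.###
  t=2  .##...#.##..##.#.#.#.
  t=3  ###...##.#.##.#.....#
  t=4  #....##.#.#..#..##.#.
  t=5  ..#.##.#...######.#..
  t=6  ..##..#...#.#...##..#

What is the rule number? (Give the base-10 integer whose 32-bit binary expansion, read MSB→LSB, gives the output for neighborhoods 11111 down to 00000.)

  #####|.  b31=0 t=5,i=13
  ####.|.  b30=0 t=3,i=1
  ###.#|#  b29=1 t=0,i=6
  ###..|.  b28=0 t=0,i=10
  ##.##|.  b27=0 t=0,i=7
  ##.#.|#  b26=1 t=0,i=16
  ##..#|.  b25=0 t=1,i=0
  ##...|.  b24=0 t=0,i=11
  #.###|.  b23=0 t=0,i=8
  #.##.|.  b22=0 t=1,i=5
  #.#.#|.  b21=0 t=1,i=16
  #.#..|.  b20=0 t=0,i=1
  #..##|#  b19=1 t=0,i=3
  #..#.|#  b18=1 t=0,i=19
  #...#|.  b17=0 t=0,i=12
  #....|#  b16=1 t=3,i=16
  .####|#  b15=1 t=3,i=0
  .###.|#  b14=1 t=0,i=5
  .##.#|.  b13=0 t=0,i=15
  .##..|#  b12=1 t=1,i=6
  .#.##|#  b11=1 t=1,i=17
  .#.#.|.  b10=0 t=0,i=0
  .#..#|#  b9=1 t=0,i=2
  .#...|.  b8=0 t=1,i=10
  ..###|.  b7=0 t=0,i=4
  ..##.|#  b6=1 t=0,i=14
  ..#.#|#  b5=1 t=0,i=20
  ..#..|#  b4=1 t=1,i=9
  ...##|#  b3=1 t=0,i=13
  ...#.|.  b2=0 t=2,i=5
  ....#|.  b1=0 t=3,i=18
  .....|#  b0=1 t=3,i=17
  bits 00100100000011011101101001111001 = 604887673

604887673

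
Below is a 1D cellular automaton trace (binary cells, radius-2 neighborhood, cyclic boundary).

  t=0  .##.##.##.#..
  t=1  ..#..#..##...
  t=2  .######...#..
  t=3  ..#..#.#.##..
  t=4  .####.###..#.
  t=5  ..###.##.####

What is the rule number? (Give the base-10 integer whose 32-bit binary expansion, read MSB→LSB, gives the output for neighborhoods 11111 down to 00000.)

1738862100

  #####|.  b31=0 t=2,i=3
  ####.|#  b30=1 t=2,i=5
  ###.#|#  b29=1 t=4,i=4
  ###..|.  b28=0 t=2,i=6
  ##.##|.  b27=0 t=0,i=3
  ##.#.|#  b26=1 t=0,i=9
  ##..#|#  b25=1 t=4,i=9
  ##...|#  b24=1 t=1,i=10
  #.###|#  b23=1 t=4,i=6
  #.##.|.  b22=0 t=0,i=4
  #.#.#|#  b21=1 t=3,i=7
  #.#..|.  b20=0 t=0,i=10
  #..##|.  b19=0 t=1,i=7
  #..#.|#  b18=1 t=1,i=4
  #...#|.  b17=0 t=0,i=12
  #....|.  b16=0 t=1,i=11
  .####|#  b15=1 t=2,i=2
  .###.|#  b14=1 t=4,i=7
  .##.#|#  b13=1 t=0,i=2
  .##..|.  b12=0 t=1,i=9
  .#.##|#  b11=1 t=3,i=8
  .#.#.|#  b10=1 t=3,i=6
  .#..#|#  b9=1 t=1,i=3
  .#...|.  b8=0 t=0,i=11
  ..###|.  b7=0 t=2,i=1
  ..##.|.  b6=0 t=0,i=1
  ..#.#|.  b5=0 t=3,i=5
  ..#..|#  b4=1 t=1,i=2
  ...##|.  b3=0 t=0,i=0
  ...#.|#  b2=1 t=1,i=1
  ....#|.  b1=0 t=1,i=0
  .....|.  b0=0 t=1,i=12
  bits 01100111101001001110111000010100 = 1738862100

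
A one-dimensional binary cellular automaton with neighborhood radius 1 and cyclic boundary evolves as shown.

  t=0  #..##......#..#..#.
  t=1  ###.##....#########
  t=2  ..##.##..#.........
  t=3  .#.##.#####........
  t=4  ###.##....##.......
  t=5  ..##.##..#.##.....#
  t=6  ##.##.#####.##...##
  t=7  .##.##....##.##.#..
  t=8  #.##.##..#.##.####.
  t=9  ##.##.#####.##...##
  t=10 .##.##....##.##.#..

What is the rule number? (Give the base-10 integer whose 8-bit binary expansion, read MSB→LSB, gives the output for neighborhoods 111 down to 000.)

  nb ###: next=.  (t=1,i=0, bit7=0)
  nb ##.: next=#  (t=0,i=4, bit6=1)
  nb #.#: next=#  (t=0,i=18, bit5=1)
  nb #..: next=#  (t=0,i=1, bit4=1)
  nb .##: next=.  (t=0,i=3, bit3=0)
  nb .#.: next=#  (t=0,i=0, bit2=1)
  nb ..#: next=#  (t=0,i=2, bit1=1)
  nb ...: next=.  (t=0,i=6, bit0=0)
  bits 01110110 = 118

118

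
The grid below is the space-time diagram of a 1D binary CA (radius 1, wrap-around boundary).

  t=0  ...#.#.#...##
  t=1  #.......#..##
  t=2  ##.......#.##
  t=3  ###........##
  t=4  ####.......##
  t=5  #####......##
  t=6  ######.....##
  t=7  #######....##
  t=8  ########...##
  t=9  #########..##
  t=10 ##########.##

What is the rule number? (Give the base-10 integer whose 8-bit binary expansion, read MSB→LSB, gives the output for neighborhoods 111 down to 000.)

  nb ###: next=#  (t=1,i=12, bit7=1)
  nb ##.: next=#  (t=0,i=12, bit6=1)
  nb #.#: next=.  (t=0,i=4, bit5=0)
  nb #..: next=#  (t=0,i=0, bit4=1)
  nb .##: next=#  (t=0,i=11, bit3=1)
  nb .#.: next=.  (t=0,i=3, bit2=0)
  nb ..#: next=.  (t=0,i=2, bit1=0)
  nb ...: next=.  (t=0,i=1, bit0=0)
  bits 11011000 = 216

216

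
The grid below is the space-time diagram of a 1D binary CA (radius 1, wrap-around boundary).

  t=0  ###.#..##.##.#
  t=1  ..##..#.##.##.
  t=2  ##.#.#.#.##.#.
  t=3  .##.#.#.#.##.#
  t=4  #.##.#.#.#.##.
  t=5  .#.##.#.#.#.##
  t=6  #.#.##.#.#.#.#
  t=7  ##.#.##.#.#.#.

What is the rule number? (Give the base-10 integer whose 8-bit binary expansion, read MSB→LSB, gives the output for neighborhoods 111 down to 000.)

  ###|.  b7=0 t=0,i=0
  ##.|#  b6=1 t=0,i=2
  #.#|#  b5=1 t=0,i=3
  #..|.  b4=0 t=0,i=5
  .##|.  b3=0 t=0,i=7
  .#.|.  b2=0 t=0,i=4
  ..#|#  b1=1 t=0,i=6
  ...|#  b0=1 t=1,i=0
  bits 01100011 = 99

99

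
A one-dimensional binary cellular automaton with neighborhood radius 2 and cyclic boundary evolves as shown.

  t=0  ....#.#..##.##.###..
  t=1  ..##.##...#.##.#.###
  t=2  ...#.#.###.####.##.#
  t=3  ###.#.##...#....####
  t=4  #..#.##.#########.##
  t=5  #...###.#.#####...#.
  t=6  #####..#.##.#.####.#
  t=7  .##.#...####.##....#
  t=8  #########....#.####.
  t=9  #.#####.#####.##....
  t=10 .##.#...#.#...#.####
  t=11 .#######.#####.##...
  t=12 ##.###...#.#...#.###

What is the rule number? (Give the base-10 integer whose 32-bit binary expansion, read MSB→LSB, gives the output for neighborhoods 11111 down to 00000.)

  nb #####: next=#  (t=3,i=0, bit31=1)
  nb ####.: next=.  (t=2,i=13, bit30=0)
  nb ###.#: next=.  (t=2,i=9, bit29=0)
  nb ###..: next=#  (t=0,i=17, bit28=1)
  nb ##.##: next=.  (t=0,i=11, bit27=0)
  nb ##.#.: next=#  (t=1,i=14, bit26=1)
  nb ##..#: next=.  (t=1,i=0, bit25=0)
  nb ##...: next=#  (t=0,i=18, bit24=1)
  nb #.###: next=#  (t=0,i=15, bit23=1)
  nb #.##.: next=#  (t=0,i=12, bit22=1)
  nb #.#.#: next=.  (t=1,i=15, bit21=0)
  nb #.#..: next=#  (t=0,i=6, bit20=1)
  nb #..##: next=.  (t=0,i=8, bit19=0)
  nb #..#.: next=.  (t=4,i=2, bit18=0)
  nb #...#: next=#  (t=1,i=8, bit17=1)
  nb #....: next=#  (t=0,i=19, bit16=1)
  nb .####: next=.  (t=2,i=12, bit15=0)
  nb .###.: next=.  (t=0,i=16, bit14=0)
  nb .##.#: next=#  (t=0,i=10, bit13=1)
  nb .##..: next=.  (t=1,i=6, bit12=0)
  nb .#.##: next=#  (t=1,i=11, bit11=1)
  nb .#.#.: next=#  (t=0,i=5, bit10=1)
  nb .#..#: next=.  (t=0,i=7, bit9=0)
  nb .#...: next=#  (t=2,i=0, bit8=1)
  nb ..###: next=#  (t=3,i=16, bit7=1)
  nb ..##.: next=.  (t=0,i=9, bit6=0)
  nb ..#.#: next=.  (t=0,i=4, bit5=0)
  nb ..#..: next=#  (t=3,i=11, bit4=1)
  nb ...##: next=#  (t=3,i=15, bit3=1)
  nb ...#.: next=#  (t=0,i=3, bit2=1)
  nb ....#: next=#  (t=0,i=2, bit1=1)
  nb .....: next=.  (t=0,i=0, bit0=0)
  bits 10010101110100110010110110011110 = 2513644958

2513644958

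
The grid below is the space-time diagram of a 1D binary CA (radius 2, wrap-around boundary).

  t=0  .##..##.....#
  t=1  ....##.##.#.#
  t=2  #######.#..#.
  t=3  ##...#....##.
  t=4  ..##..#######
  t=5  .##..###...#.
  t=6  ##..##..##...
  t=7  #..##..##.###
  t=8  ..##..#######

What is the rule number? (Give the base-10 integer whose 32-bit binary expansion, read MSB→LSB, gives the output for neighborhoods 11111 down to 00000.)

  [31] ##### => .  t=2,i=2
  [30] ####. => #  t=2,i=5
  [29] ###.# => .  t=2,i=6
  [28] ###.. => .  t=4,i=12
  [27] ##.## => #  t=1,i=6
  [26] ##.#. => .  t=1,i=9
  [25] ##..# => .  t=0,i=3
  [24] ##... => #  t=0,i=7
  [23] #.### => #  t=2,i=0
  [22] #.##. => .  t=0,i=1
  [21] #.#.# => .  t=1,i=10
  [20] #.#.. => .  t=1,i=12
  [19] #..## => #  t=0,i=4
  [18] #..#. => #  t=2,i=10
  [17] #...# => #  t=3,i=3
  [16] #.... => #  t=0,i=8
  [15] .#### => #  t=2,i=1
  [14] .###. => .  t=5,i=6
  [13] .##.# => #  t=1,i=5
  [12] .##.. => .  t=0,i=2
  [11] .#.## => .  t=0,i=0
  [10] .#.#. => #  t=1,i=11
  [9] .#..# => .  t=2,i=9
  [8] .#... => #  t=1,i=0
  [7] ..### => #  t=4,i=6
  [6] ..##. => #  t=0,i=5
  [5] ..#.# => #  t=0,i=12
  [4] ..#.. => .  t=3,i=5
  [3] ...## => #  t=1,i=3
  [2] ...#. => .  t=0,i=11
  [1] ....# => #  t=0,i=10
  [0] ..... => .  t=0,i=9
  bits 01001001100011111010010111101010 = 1234150890

1234150890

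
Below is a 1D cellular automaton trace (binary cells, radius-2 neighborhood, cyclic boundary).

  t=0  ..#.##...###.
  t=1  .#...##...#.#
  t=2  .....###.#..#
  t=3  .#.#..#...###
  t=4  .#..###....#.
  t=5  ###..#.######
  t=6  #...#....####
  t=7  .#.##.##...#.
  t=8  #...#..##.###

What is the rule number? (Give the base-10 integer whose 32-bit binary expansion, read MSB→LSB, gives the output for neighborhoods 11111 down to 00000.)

  #####|#  b31=1 t=5,i=0
  ####.|.  b30=0 t=5,i=1
  ###.#|.  b29=0 t=2,i=7
  ###..|.  b28=0 t=0,i=11
  ##.##|.  b27=0 t=7,i=5
  ##.#.|.  b26=0 t=2,i=8
  ##..#|.  b25=0 t=5,i=3
  ##...|#  b24=1 t=0,i=6
  #.###|.  b23=0 t=5,i=7
  #.##.|.  b22=0 t=0,i=4
  #.#.#|#  b21=1 t=1,i=12
  #.#..|.  b20=0 t=1,i=1
  #..##|.  b19=0 t=4,i=3
  #..#.|#  b18=1 t=2,i=11
  #...#|.  b17=0 t=0,i=0
  #....|#  b16=1 t=2,i=1
  .####|.  b15=0 t=5,i=8
  .###.|#  b14=1 t=0,i=10
  .##.#|#  b13=1 t=7,i=4
  .##..|#  b12=1 t=0,i=5
  .#.##|.  b11=0 t=0,i=3
  .#.#.|.  b10=0 t=1,i=0
  .#..#|#  b9=1 t=2,i=10
  .#...|.  b8=0 t=1,i=2
  ..###|.  b7=0 t=0,i=9
  ..##.|#  b6=1 t=1,i=5
  ..#.#|.  b5=0 t=0,i=2
  ..#..|#  b4=1 t=2,i=12
  ...##|.  b3=0 t=0,i=8
  ...#.|#  b2=1 t=0,i=1
  ....#|#  b1=1 t=2,i=3
  .....|.  b0=0 t=2,i=2
  bits 10000001001001010111001001010110 = 2166714966

2166714966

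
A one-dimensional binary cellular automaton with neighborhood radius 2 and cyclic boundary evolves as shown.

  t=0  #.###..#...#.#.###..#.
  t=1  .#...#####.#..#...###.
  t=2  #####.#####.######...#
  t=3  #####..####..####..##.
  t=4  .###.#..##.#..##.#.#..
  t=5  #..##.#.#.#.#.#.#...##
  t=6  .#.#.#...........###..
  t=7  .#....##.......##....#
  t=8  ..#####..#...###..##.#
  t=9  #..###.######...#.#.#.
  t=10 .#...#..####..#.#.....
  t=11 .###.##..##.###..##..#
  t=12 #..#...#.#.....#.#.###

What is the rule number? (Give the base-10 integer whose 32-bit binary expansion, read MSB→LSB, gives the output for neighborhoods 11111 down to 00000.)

3859254138

  [31] ##### => #  t=1,i=7
  [30] ####. => #  t=1,i=8
  [29] ###.# => #  t=1,i=9
  [28] ###.. => .  t=0,i=4
  [27] ##.## => .  t=2,i=5
  [26] ##.#. => #  t=1,i=10
  [25] ##..# => #  t=0,i=5
  [24] ##... => .  t=2,i=18
  [23] #.### => .  t=0,i=2
  [22] #.##. => .  t=11,i=5
  [21] #.#.# => .  t=0,i=0
  [20] #.#.. => .  t=1,i=11
  [19] #..## => .  t=3,i=6
  [18] #..#. => #  t=0,i=6
  [17] #...# => #  t=0,i=9
  [16] #.... => #  t=6,i=7
  [15] .#### => #  t=1,i=6
  [14] .###. => .  t=0,i=3
  [13] .##.# => .  t=3,i=20
  [12] .##.. => .  t=7,i=7
  [11] .#.## => #  t=0,i=1
  [10] .#.#. => .  t=0,i=12
  [9] .#..# => #  t=1,i=12
  [8] .#... => #  t=0,i=8
  [7] ..### => .  t=1,i=5
  [6] ..##. => #  t=3,i=19
  [5] ..#.# => #  t=0,i=11
  [4] ..#.. => #  t=0,i=7
  [3] ...## => #  t=1,i=4
  [2] ...#. => .  t=0,i=10
  [1] ....# => #  t=6,i=15
  [0] ..... => .  t=6,i=8
  bits 11100110000001111000101101111010 = 3859254138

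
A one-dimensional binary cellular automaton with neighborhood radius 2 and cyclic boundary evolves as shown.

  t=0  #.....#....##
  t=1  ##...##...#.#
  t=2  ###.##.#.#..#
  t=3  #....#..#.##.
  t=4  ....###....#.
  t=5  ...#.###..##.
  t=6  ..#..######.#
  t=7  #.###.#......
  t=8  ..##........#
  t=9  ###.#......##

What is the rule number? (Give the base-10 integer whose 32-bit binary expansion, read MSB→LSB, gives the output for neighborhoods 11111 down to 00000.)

327738972

  [31] ##### => .  t=6,i=7
  [30] ####. => .  t=2,i=1
  [29] ###.# => .  t=2,i=2
  [28] ###.. => #  t=0,i=0
  [27] ##.## => .  t=2,i=3
  [26] ##.#. => .  t=2,i=6
  [25] ##..# => #  t=5,i=8
  [24] ##... => #  t=0,i=1
  [23] #.### => #  t=1,i=12
  [22] #.##. => .  t=2,i=4
  [21] #.#.# => .  t=2,i=7
  [20] #.#.. => .  t=2,i=9
  [19] #..## => #  t=2,i=11
  [18] #..#. => .  t=3,i=7
  [17] #...# => .  t=1,i=3
  [16] #.... => .  t=0,i=2
  [15] .#### => #  t=2,i=0
  [14] .###. => #  t=0,i=12
  [13] .##.# => #  t=2,i=5
  [12] .##.. => .  t=1,i=6
  [11] .#.## => .  t=1,i=11
  [10] .#.#. => #  t=2,i=8
  [9] .#..# => #  t=2,i=10
  [8] .#... => .  t=0,i=7
  [7] ..### => .  t=0,i=11
  [6] ..##. => #  t=1,i=5
  [5] ..#.# => .  t=1,i=10
  [4] ..#.. => #  t=0,i=6
  [3] ...## => #  t=0,i=10
  [2] ...#. => #  t=0,i=5
  [1] ....# => .  t=0,i=4
  [0] ..... => .  t=0,i=3
  bits 00010011100010001110011001011100 = 327738972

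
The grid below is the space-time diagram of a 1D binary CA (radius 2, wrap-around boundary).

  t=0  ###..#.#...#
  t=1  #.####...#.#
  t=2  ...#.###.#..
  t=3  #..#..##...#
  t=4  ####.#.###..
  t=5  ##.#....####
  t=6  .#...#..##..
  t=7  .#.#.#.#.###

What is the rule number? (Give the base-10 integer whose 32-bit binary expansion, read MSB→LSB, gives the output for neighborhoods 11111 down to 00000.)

856674481

  ##### -> .   bit 31 = 0  t=5,i=10
  ####. -> .   bit 30 = 0  t=0,i=1
  ###.# -> #   bit 29 = 1  t=2,i=7
  ###.. -> #   bit 28 = 1  t=0,i=2
  ##.## -> .   bit 27 = 0  t=1,i=1
  ##.#. -> .   bit 26 = 0  t=2,i=8
  ##..# -> #   bit 25 = 1  t=0,i=3
  ##... -> #   bit 24 = 1  t=1,i=6
  #.### -> .   bit 23 = 0  t=1,i=2
  #.##. -> .   bit 22 = 0  t=1,i=11
  #.#.# -> .   bit 21 = 0  t=4,i=5
  #.#.. -> .   bit 20 = 0  t=0,i=7
  #..## -> #   bit 19 = 1  t=3,i=5
  #..#. -> #   bit 18 = 1  t=0,i=4
  #...# -> #   bit 17 = 1  t=0,i=9
  #.... -> #   bit 16 = 1  t=2,i=11
  .#### -> #   bit 15 = 1  t=0,i=0
  .###. -> #   bit 14 = 1  t=2,i=6
  .##.# -> .   bit 13 = 0  t=1,i=0
  .##.. -> #   bit 12 = 1  t=3,i=0
  .#.## -> .   bit 11 = 0  t=1,i=10
  .#.#. -> .   bit 10 = 0  t=0,i=6
  .#..# -> .   bit 9 = 0  t=3,i=4
  .#... -> .   bit 8 = 0  t=0,i=8
  ..### -> #   bit 7 = 1  t=0,i=11
  ..##. -> .   bit 6 = 0  t=3,i=6
  ..#.# -> #   bit 5 = 1  t=0,i=5
  ..#.. -> #   bit 4 = 1  t=3,i=3
  ...## -> .   bit 3 = 0  t=0,i=10
  ...#. -> .   bit 2 = 0  t=1,i=8
  ....# -> .   bit 1 = 0  t=2,i=1
  ..... -> #   bit 0 = 1  t=2,i=0
  bits 00110011000011111101000010110001 = 856674481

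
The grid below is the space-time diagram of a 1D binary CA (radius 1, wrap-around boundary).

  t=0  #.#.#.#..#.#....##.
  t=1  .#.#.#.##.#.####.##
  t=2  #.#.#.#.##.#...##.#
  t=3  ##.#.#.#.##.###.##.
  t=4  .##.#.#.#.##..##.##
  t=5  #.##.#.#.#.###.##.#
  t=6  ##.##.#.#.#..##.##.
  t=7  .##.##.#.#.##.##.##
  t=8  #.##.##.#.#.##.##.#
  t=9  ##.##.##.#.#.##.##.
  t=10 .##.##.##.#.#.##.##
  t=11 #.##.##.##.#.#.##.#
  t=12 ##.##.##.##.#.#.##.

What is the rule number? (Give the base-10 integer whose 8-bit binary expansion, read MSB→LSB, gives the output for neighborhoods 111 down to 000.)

  ###|.  b7=0 t=1,i=13
  ##.|#  b6=1 t=0,i=17
  #.#|#  b5=1 t=0,i=1
  #..|#  b4=1 t=0,i=7
  .##|.  b3=0 t=0,i=16
  .#.|.  b2=0 t=0,i=0
  ..#|#  b1=1 t=0,i=8
  ...|#  b0=1 t=0,i=13
  bits 01110011 = 115

115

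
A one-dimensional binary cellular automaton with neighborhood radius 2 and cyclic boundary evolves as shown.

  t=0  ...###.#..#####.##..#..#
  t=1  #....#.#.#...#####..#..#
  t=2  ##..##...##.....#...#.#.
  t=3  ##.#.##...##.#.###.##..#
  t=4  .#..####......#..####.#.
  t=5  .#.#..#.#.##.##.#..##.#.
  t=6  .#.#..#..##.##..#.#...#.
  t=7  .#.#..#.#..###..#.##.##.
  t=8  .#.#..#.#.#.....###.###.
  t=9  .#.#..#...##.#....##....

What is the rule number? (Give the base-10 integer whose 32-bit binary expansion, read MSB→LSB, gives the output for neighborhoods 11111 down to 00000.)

1767381301

  ##### -> .   bit 31 = 0  t=0,i=12
  ####. -> #   bit 30 = 1  t=0,i=13
  ###.# -> #   bit 29 = 1  t=0,i=5
  ###.. -> .   bit 28 = 0  t=1,i=17
  ##.## -> #   bit 27 = 1  t=0,i=15
  ##.#. -> .   bit 26 = 0  t=0,i=6
  ##..# -> .   bit 25 = 0  t=0,i=18
  ##... -> #   bit 24 = 1  t=1,i=1
  #.### -> .   bit 23 = 0  t=3,i=15
  #.##. -> #   bit 22 = 1  t=0,i=16
  #.#.# -> .   bit 21 = 0  t=1,i=7
  #.#.. -> #   bit 20 = 1  t=0,i=7
  #..## -> #   bit 19 = 1  t=0,i=9
  #..#. -> .   bit 18 = 0  t=0,i=19
  #...# -> .   bit 17 = 0  t=0,i=1
  #.... -> .   bit 16 = 0  t=1,i=2
  .#### -> .   bit 15 = 0  t=0,i=11
  .###. -> .   bit 14 = 0  t=0,i=4
  .##.# -> .   bit 13 = 0  t=3,i=11
  .##.. -> #   bit 12 = 1  t=0,i=17
  .#.## -> #   bit 11 = 1  t=2,i=23
  .#.#. -> .   bit 10 = 0  t=1,i=6
  .#..# -> .   bit 9 = 0  t=0,i=8
  .#... -> #   bit 8 = 1  t=0,i=0
  ..### -> .   bit 7 = 0  t=0,i=3
  ..##. -> .   bit 6 = 0  t=1,i=23
  ..#.# -> #   bit 5 = 1  t=1,i=5
  ..#.. -> #   bit 4 = 1  t=0,i=20
  ...## -> .   bit 3 = 0  t=0,i=2
  ...#. -> #   bit 2 = 1  t=1,i=4
  ....# -> .   bit 1 = 0  t=1,i=3
  ..... -> #   bit 0 = 1  t=2,i=13
  bits 01101001010110000001100100110101 = 1767381301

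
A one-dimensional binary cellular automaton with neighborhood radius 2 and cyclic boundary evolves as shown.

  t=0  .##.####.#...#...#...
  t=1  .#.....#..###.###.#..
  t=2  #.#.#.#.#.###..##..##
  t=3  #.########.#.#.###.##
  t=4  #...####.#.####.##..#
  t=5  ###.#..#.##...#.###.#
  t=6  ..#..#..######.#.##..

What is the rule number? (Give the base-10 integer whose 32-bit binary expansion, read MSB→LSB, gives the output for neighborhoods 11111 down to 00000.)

  [31] ##### => #  t=3,i=4
  [30] ####. => .  t=0,i=6
  [29] ###.# => #  t=0,i=7
  [28] ###.. => .  t=2,i=12
  [27] ##.## => .  t=0,i=3
  [26] ##.#. => .  t=0,i=8
  [25] ##..# => #  t=2,i=13
  [24] ##... => #  t=4,i=1
  [23] #.### => .  t=0,i=4
  [22] #.##. => #  t=4,i=16
  [21] #.#.# => #  t=2,i=2
  [20] #.#.. => .  t=0,i=9
  [19] #..## => .  t=1,i=9
  [18] #..#. => .  t=5,i=6
  [17] #...# => #  t=0,i=11
  [16] #.... => .  t=0,i=19
  [15] .#### => .  t=0,i=5
  [14] .###. => #  t=1,i=11
  [13] .##.# => .  t=0,i=2
  [12] .##.. => #  t=2,i=16
  [11] .#.## => #  t=2,i=9
  [10] .#.#. => #  t=2,i=3
  [9] .#..# => #  t=1,i=8
  [8] .#... => #  t=0,i=10
  [7] ..### => #  t=1,i=10
  [6] ..##. => #  t=0,i=1
  [5] ..#.# => .  t=5,i=7
  [4] ..#.. => .  t=0,i=13
  [3] ...## => .  t=0,i=0
  [2] ...#. => #  t=0,i=12
  [1] ....# => .  t=0,i=20
  [0] ..... => #  t=1,i=4
  bits 10100011011000100101111111000101 = 2741133253

2741133253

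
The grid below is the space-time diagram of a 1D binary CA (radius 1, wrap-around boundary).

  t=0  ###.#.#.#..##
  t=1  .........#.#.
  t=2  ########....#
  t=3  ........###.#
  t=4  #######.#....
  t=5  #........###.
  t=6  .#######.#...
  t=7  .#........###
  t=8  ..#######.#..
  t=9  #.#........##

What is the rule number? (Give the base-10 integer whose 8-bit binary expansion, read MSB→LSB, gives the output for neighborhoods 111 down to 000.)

  [7] ### => .  t=0,i=0
  [6] ##. => .  t=0,i=2
  [5] #.# => .  t=0,i=3
  [4] #.. => #  t=0,i=9
  [3] .## => #  t=0,i=11
  [2] .#. => .  t=0,i=4
  [1] ..# => .  t=0,i=10
  [0] ... => #  t=1,i=0
  bits 00011001 = 25

25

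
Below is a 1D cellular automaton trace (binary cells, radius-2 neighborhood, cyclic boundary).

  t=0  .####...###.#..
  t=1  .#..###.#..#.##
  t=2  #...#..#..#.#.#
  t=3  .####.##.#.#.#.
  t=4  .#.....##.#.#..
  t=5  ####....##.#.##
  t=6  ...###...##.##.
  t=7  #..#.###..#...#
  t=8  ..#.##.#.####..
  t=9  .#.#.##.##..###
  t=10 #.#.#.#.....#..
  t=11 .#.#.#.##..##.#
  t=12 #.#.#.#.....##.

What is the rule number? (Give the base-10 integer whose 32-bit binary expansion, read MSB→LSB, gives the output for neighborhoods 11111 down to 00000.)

  [31] ##### => .  t=5,i=0
  [30] ####. => .  t=0,i=3
  [29] ###.# => .  t=0,i=10
  [28] ###.. => #  t=0,i=4
  [27] ##.## => .  t=3,i=5
  [26] ##.#. => #  t=0,i=11
  [25] ##..# => .  t=7,i=1
  [24] ##... => #  t=0,i=5
  [23] #.### => #  t=5,i=13
  [22] #.##. => .  t=1,i=13
  [21] #.#.# => .  t=2,i=12
  [20] #.#.. => .  t=0,i=12
  [19] #..## => .  t=1,i=3
  [18] #..#. => #  t=1,i=10
  [17] #...# => #  t=0,i=6
  [16] #.... => #  t=4,i=3
  [15] .#### => .  t=0,i=2
  [14] .###. => .  t=0,i=9
  [13] .##.# => #  t=1,i=14
  [12] .##.. => .  t=2,i=0
  [11] .#.## => #  t=1,i=12
  [10] .#.#. => #  t=2,i=11
  [9] .#..# => .  t=1,i=2
  [8] .#... => #  t=0,i=13
  [7] ..### => #  t=0,i=1
  [6] ..##. => .  t=4,i=7
  [5] ..#.# => .  t=1,i=11
  [4] ..#.. => #  t=2,i=4
  [3] ...## => .  t=0,i=0
  [2] ...#. => #  t=2,i=3
  [1] ....# => .  t=4,i=5
  [0] ..... => .  t=4,i=4
  bits 00010101100001110010110110010100 = 361180564

361180564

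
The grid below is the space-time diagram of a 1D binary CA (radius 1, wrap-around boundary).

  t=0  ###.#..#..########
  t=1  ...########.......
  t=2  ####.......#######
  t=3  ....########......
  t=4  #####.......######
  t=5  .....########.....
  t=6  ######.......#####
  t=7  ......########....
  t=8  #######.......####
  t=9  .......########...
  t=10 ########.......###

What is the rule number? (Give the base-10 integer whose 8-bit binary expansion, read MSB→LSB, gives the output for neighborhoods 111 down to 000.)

  nb ###: next=.  (t=0,i=0, bit7=0)
  nb ##.: next=.  (t=0,i=2, bit6=0)
  nb #.#: next=#  (t=0,i=3, bit5=1)
  nb #..: next=#  (t=0,i=5, bit4=1)
  nb .##: next=#  (t=0,i=10, bit3=1)
  nb .#.: next=#  (t=0,i=4, bit2=1)
  nb ..#: next=#  (t=0,i=6, bit1=1)
  nb ...: next=#  (t=1,i=0, bit0=1)
  bits 00111111 = 63

63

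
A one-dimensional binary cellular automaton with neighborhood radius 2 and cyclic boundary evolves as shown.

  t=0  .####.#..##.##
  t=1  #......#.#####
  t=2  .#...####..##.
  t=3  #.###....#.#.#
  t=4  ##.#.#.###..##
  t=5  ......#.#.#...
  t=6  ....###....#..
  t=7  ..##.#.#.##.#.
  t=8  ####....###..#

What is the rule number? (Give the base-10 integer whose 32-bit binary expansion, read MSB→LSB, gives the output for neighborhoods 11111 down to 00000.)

  #####|#  b31=1 t=1,i=11
  ####.|.  b30=0 t=0,i=3
  ###.#|.  b29=0 t=0,i=4
  ###..|.  b28=0 t=1,i=0
  ##.##|#  b27=1 t=0,i=0
  ##.#.|.  b26=0 t=0,i=5
  ##..#|#  b25=1 t=2,i=9
  ##...|#  b24=1 t=1,i=1
  #.###|.  b23=0 t=0,i=1
  #.##.|#  b22=1 t=0,i=12
  #.#.#|.  b21=0 t=3,i=11
  #.#..|.  b20=0 t=0,i=6
  #..##|.  b19=0 t=0,i=8
  #..#.|#  b18=1 t=2,i=0
  #...#|#  b17=1 t=2,i=3
  #....|.  b16=0 t=1,i=2
  .####|.  b15=0 t=0,i=2
  .###.|#  b14=1 t=3,i=3
  .##.#|#  b13=1 t=0,i=10
  .##..|.  b12=0 t=2,i=12
  .#.##|#  b11=1 t=1,i=8
  .#.#.|.  b10=0 t=3,i=10
  .#..#|#  b9=1 t=0,i=7
  .#...|#  b8=1 t=2,i=2
  ..###|.  b7=0 t=2,i=5
  ..##.|#  b6=1 t=0,i=9
  ..#.#|#  b5=1 t=1,i=7
  ..#..|.  b4=0 t=2,i=1
  ...##|#  b3=1 t=2,i=4
  ...#.|#  b2=1 t=1,i=6
  ....#|#  b1=1 t=1,i=5
  .....|.  b0=0 t=1,i=3
  bits 10001011010001100110101101101110 = 2336648046

2336648046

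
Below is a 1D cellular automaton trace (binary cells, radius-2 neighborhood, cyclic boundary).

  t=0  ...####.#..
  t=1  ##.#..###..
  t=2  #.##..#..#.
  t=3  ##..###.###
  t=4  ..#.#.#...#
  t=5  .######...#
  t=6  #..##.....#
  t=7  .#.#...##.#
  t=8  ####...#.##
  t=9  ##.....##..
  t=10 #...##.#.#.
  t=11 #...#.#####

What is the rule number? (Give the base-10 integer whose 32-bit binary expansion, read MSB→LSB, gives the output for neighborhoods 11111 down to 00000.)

2788429043

  [31] ##### => #  t=3,i=10
  [30] ####. => .  t=0,i=5
  [29] ###.# => #  t=0,i=6
  [28] ###.. => .  t=1,i=8
  [27] ##.## => .  t=3,i=7
  [26] ##.#. => #  t=0,i=7
  [25] ##..# => #  t=1,i=9
  [24] ##... => .  t=5,i=7
  [23] #.### => .  t=3,i=8
  [22] #.##. => .  t=2,i=2
  [21] #.#.# => #  t=2,i=0
  [20] #.#.. => #  t=0,i=8
  [19] #..## => .  t=1,i=5
  [18] #..#. => #  t=2,i=5
  [17] #...# => .  t=4,i=8
  [16] #.... => .  t=0,i=10
  [15] .#### => .  t=0,i=4
  [14] .###. => .  t=1,i=7
  [13] .##.# => .  t=1,i=1
  [12] .##.. => .  t=2,i=3
  [11] .#.## => #  t=2,i=1
  [10] .#.#. => #  t=2,i=10
  [9] .#..# => .  t=1,i=4
  [8] .#... => .  t=0,i=9
  [7] ..### => #  t=0,i=3
  [6] ..##. => #  t=1,i=0
  [5] ..#.# => #  t=2,i=9
  [4] ..#.. => #  t=2,i=6
  [3] ...## => .  t=0,i=2
  [2] ...#. => .  t=4,i=9
  [1] ....# => #  t=0,i=1
  [0] ..... => #  t=0,i=0
  bits 10100110001101000000110011110011 = 2788429043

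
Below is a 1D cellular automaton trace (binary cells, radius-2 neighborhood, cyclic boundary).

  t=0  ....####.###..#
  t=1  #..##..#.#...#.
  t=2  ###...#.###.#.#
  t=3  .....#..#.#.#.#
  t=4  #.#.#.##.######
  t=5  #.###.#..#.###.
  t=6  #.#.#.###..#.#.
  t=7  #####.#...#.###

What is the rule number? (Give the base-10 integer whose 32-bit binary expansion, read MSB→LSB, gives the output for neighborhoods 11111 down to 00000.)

2700871565

  [31] ##### => #  t=4,i=11
  [30] ####. => .  t=0,i=6
  [29] ###.# => #  t=0,i=7
  [28] ###.. => .  t=0,i=11
  [27] ##.## => .  t=0,i=8
  [26] ##.#. => .  t=2,i=11
  [25] ##..# => .  t=0,i=12
  [24] ##... => .  t=2,i=3
  [23] #.### => #  t=0,i=9
  [22] #.##. => #  t=4,i=6
  [21] #.#.# => #  t=2,i=12
  [20] #.#.. => #  t=1,i=0
  [19] #..## => #  t=1,i=2
  [18] #..#. => #  t=0,i=13
  [17] #...# => .  t=1,i=11
  [16] #.... => .  t=0,i=1
  [15] .#### => .  t=0,i=5
  [14] .###. => .  t=0,i=10
  [13] .##.# => .  t=4,i=7
  [12] .##.. => .  t=1,i=4
  [11] .#.## => .  t=2,i=7
  [10] .#.#. => #  t=1,i=8
  [9] .#..# => #  t=1,i=1
  [8] .#... => #  t=0,i=0
  [7] ..### => #  t=0,i=4
  [6] ..##. => .  t=1,i=3
  [5] ..#.# => .  t=1,i=7
  [4] ..#.. => .  t=0,i=14
  [3] ...## => #  t=0,i=3
  [2] ...#. => #  t=1,i=12
  [1] ....# => .  t=0,i=2
  [0] ..... => #  t=3,i=2
  bits 10100000111111000000011110001101 = 2700871565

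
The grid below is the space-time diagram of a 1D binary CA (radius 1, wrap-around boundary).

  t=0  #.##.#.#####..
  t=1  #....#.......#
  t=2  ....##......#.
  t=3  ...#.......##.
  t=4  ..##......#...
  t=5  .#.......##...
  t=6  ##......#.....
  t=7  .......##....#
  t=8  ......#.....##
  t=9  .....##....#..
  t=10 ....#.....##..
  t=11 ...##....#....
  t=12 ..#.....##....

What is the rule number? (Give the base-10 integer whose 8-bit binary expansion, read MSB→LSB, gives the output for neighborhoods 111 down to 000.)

  nb ###: next=.  (t=0,i=8, bit7=0)
  nb ##.: next=.  (t=0,i=3, bit6=0)
  nb #.#: next=.  (t=0,i=1, bit5=0)
  nb #..: next=.  (t=0,i=12, bit4=0)
  nb .##: next=.  (t=0,i=2, bit3=0)
  nb .#.: next=#  (t=0,i=0, bit2=1)
  nb ..#: next=#  (t=0,i=13, bit1=1)
  nb ...: next=.  (t=1,i=2, bit0=0)
  bits 00000110 = 6

6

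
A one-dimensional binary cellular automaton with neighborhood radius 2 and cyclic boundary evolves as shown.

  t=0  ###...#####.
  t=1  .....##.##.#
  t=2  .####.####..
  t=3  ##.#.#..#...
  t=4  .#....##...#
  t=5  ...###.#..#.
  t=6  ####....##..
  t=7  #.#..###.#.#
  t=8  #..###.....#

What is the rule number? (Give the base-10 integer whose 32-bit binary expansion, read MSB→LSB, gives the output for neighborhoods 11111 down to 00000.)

  #####|#  b31=1 t=0,i=8
  ####.|#  b30=1 t=0,i=9
  ###.#|.  b29=0 t=0,i=10
  ###..|.  b28=0 t=0,i=2
  ##.##|#  b27=1 t=0,i=11
  ##.#.|.  b26=0 t=1,i=10
  ##..#|.  b25=0 t=6,i=10
  ##...|.  b24=0 t=0,i=3
  #.###|.  b23=0 t=0,i=0
  #.##.|#  b22=1 t=1,i=8
  #.#.#|.  b21=0 t=3,i=3
  #.#..|.  b20=0 t=1,i=11
  #..##|#  b19=1 t=6,i=11
  #..#.|#  b18=1 t=3,i=7
  #...#|.  b17=0 t=0,i=4
  #....|#  b16=1 t=1,i=1
  .####|.  b15=0 t=0,i=7
  .###.|.  b14=0 t=0,i=1
  .##.#|#  b13=1 t=1,i=6
  .##..|#  b12=1 t=4,i=7
  .#.##|.  b11=0 t=7,i=10
  .#.#.|.  b10=0 t=3,i=4
  .#..#|#  b9=1 t=3,i=6
  .#...|.  b8=0 t=1,i=0
  ..###|#  b7=1 t=0,i=6
  ..##.|.  b6=0 t=1,i=5
  ..#.#|.  b5=0 t=4,i=11
  ..#..|.  b4=0 t=3,i=8
  ...##|#  b3=1 t=0,i=5
  ...#.|#  b2=1 t=4,i=10
  ....#|#  b1=1 t=1,i=3
  .....|#  b0=1 t=1,i=2
  bits 11001000010011010011001010001111 = 3360502415

3360502415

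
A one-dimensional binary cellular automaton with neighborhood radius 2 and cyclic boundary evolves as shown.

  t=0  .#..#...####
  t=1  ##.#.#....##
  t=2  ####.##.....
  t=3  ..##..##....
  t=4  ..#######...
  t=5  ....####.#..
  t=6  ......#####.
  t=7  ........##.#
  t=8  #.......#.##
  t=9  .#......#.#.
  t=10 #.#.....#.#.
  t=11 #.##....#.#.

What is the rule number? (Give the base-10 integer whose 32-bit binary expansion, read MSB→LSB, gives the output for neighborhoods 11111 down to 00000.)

  [31] ##### => #  t=4,i=4
  [30] ####. => #  t=0,i=10
  [29] ###.# => #  t=0,i=11
  [28] ###.. => .  t=4,i=8
  [27] ##.## => .  t=2,i=4
  [26] ##.#. => #  t=0,i=0
  [25] ##..# => #  t=3,i=4
  [24] ##... => #  t=2,i=7
  [23] #.### => #  t=8,i=10
  [22] #.##. => .  t=2,i=5
  [21] #.#.# => #  t=1,i=3
  [20] #.#.. => #  t=0,i=1
  [19] #..## => #  t=3,i=5
  [18] #..#. => #  t=0,i=3
  [17] #...# => .  t=0,i=6
  [16] #.... => .  t=1,i=7
  [15] .#### => .  t=0,i=9
  [14] .###. => .  t=8,i=11
  [13] .##.# => .  t=7,i=9
  [12] .##.. => #  t=2,i=6
  [11] .#.## => .  t=8,i=9
  [10] .#.#. => .  t=1,i=4
  [9] .#..# => .  t=0,i=2
  [8] .#... => #  t=0,i=5
  [7] ..### => .  t=0,i=8
  [6] ..##. => #  t=3,i=2
  [5] ..#.# => #  t=8,i=8
  [4] ..#.. => .  t=0,i=4
  [3] ...## => .  t=0,i=7
  [2] ...#. => .  t=8,i=7
  [1] ....# => .  t=1,i=8
  [0] ..... => .  t=2,i=9
  bits 11100111101111000001000101100000 = 3887862112

3887862112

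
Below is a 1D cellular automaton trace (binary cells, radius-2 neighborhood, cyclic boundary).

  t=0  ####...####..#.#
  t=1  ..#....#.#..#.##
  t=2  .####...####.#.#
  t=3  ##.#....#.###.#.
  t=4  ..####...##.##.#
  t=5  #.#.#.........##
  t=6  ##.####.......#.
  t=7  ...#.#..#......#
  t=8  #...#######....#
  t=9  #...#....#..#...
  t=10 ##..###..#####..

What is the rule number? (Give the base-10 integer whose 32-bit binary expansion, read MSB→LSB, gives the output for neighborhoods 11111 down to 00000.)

1687494544

  ##### -> .   bit 31 = 0  t=0,i=1
  ####. -> #   bit 30 = 1  t=0,i=2
  ###.# -> #   bit 29 = 1  t=2,i=11
  ###.. -> .   bit 28 = 0  t=0,i=3
  ##.## -> .   bit 27 = 0  t=4,i=11
  ##.#. -> #   bit 26 = 1  t=2,i=12
  ##..# -> .   bit 25 = 0  t=0,i=11
  ##... -> .   bit 24 = 0  t=0,i=4
  #.### -> #   bit 23 = 1  t=0,i=15
  #.##. -> .   bit 22 = 0  t=1,i=14
  #.#.# -> .   bit 21 = 0  t=2,i=13
  #.#.. -> #   bit 20 = 1  t=1,i=9
  #..## -> .   bit 19 = 0  t=4,i=1
  #..#. -> #   bit 18 = 1  t=0,i=12
  #...# -> .   bit 17 = 0  t=0,i=5
  #.... -> #   bit 16 = 1  t=1,i=4
  .#### -> .   bit 15 = 0  t=0,i=0
  .###. -> .   bit 14 = 0  t=3,i=11
  .##.# -> .   bit 13 = 0  t=3,i=1
  .##.. -> #   bit 12 = 1  t=1,i=15
  .#.## -> #   bit 11 = 1  t=0,i=14
  .#.#. -> #   bit 10 = 1  t=1,i=8
  .#..# -> #   bit 9 = 1  t=1,i=10
  .#... -> #   bit 8 = 1  t=1,i=3
  ..### -> #   bit 7 = 1  t=0,i=7
  ..##. -> .   bit 6 = 0  t=4,i=9
  ..#.# -> .   bit 5 = 0  t=0,i=13
  ..#.. -> #   bit 4 = 1  t=1,i=2
  ...## -> .   bit 3 = 0  t=0,i=6
  ...#. -> .   bit 2 = 0  t=1,i=6
  ....# -> .   bit 1 = 0  t=1,i=5
  ..... -> .   bit 0 = 0  t=5,i=7
  bits 01100100100101010001111110010000 = 1687494544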